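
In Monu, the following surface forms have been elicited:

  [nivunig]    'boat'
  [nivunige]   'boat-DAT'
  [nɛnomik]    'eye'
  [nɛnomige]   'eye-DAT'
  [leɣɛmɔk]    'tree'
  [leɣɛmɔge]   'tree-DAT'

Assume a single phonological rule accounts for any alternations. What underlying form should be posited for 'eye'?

The stem for 'eye' ends in [k] in [nɛnomik] but [g] in [nɛnomige].
If /g/ were underlying and a rule turned it into [k] in isolation, 'boat' would also alternate; but it has [g] in both [nivunig] and [nivunige].
The underlying segment must be /k/; voiceless stops become voiced between vowels, yielding [g] there.
Hence 'eye' is /nɛnomik/ underlyingly.

/nɛnomik/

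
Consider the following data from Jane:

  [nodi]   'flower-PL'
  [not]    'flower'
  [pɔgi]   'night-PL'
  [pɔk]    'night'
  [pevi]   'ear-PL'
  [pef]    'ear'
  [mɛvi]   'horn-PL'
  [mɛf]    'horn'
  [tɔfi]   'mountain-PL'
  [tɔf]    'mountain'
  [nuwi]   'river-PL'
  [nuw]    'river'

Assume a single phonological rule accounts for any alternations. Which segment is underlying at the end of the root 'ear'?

/v/

The stem for 'ear' ends in [v] in [pevi] but [f] in [pef].
The stem 'mountain' ([tɔfi], [tɔf]) shows [f] unchanged in both environments, so [f] cannot be basic with [v] derived before the PL suffix.
The alternation reflects word-final obstruent devoicing: voiced obstruents become voiceless word-finally. /v/ is underlying.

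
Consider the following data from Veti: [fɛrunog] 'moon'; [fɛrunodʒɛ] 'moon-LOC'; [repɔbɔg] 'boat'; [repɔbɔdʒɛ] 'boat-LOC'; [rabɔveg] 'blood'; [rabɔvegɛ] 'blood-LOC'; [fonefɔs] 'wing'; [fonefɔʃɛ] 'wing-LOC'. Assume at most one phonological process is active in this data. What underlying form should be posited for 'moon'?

/fɛrunodʒ/

In [fɛrunog] and [fɛrunodʒɛ] the final segment of 'moon' alternates: [g] ~ [dʒ].
But 'blood' keeps [g] in both environments ([rabɔveg], [rabɔvegɛ]), so there is no rule changing /g/ to [dʒ] before the LOC suffix.
Therefore /dʒ/ is basic and [g] is derived by depalatalization (palato-alveolar /dʒ/ and /ʃ/ become [g] and [s] when no front vowel follows).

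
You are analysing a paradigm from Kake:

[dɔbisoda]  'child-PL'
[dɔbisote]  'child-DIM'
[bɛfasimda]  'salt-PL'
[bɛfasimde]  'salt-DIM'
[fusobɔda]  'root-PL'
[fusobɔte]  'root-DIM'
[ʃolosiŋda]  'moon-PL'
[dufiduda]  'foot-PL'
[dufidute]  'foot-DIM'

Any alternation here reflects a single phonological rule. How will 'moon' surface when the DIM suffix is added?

[ʃolosiŋde]

The DIM morpheme has two allomorphs, [-de] and [-te].
By contrast the PL suffix keeps its initial [d] throughout — that segment must be underlying.
So the underlying form is /-te/, and voiceless stops become voiced after a nasal.
After 'moon', which ends in a nasal, the suffix surfaces as [-de], giving [ʃolosiŋde].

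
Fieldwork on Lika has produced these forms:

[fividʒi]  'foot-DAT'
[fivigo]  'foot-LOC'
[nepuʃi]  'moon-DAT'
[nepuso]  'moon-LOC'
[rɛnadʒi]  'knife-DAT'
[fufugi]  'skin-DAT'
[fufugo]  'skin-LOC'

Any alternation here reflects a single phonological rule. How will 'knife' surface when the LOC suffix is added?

The root 'foot' surfaces as [fividʒi] and [fivigo], with a stem-final [dʒ] ~ [g] alternation.
The stem 'skin' ([fufugi], [fufugo]) shows [g] unchanged in both environments, so [g] cannot be basic with [dʒ] derived before the DAT suffix.
So /dʒ/ is underlying, and a rule of depalatalization — palato-alveolar /dʒ/ and /ʃ/ become [g] and [s] when no front vowel follows — gives [g].
The one attested form of 'knife', [rɛnadʒi], shows underlying /rɛnadʒ/. Applying the same rule when no front vowel follows gives [rɛnago].

[rɛnago]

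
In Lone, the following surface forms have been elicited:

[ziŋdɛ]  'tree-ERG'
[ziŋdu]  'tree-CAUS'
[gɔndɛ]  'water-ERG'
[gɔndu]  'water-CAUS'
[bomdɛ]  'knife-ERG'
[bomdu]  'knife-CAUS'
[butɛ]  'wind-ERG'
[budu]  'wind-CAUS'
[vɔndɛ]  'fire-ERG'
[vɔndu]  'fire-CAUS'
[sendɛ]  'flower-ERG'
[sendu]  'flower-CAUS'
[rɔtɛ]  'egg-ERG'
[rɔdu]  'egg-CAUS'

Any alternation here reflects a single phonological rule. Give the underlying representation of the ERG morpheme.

The ERG morpheme has two allomorphs, [-dɛ] and [-tɛ].
By contrast the CAUS suffix keeps its initial [d] throughout — that segment must be underlying.
So the underlying form is /-tɛ/, and voiceless stops become voiced after a nasal.

/-tɛ/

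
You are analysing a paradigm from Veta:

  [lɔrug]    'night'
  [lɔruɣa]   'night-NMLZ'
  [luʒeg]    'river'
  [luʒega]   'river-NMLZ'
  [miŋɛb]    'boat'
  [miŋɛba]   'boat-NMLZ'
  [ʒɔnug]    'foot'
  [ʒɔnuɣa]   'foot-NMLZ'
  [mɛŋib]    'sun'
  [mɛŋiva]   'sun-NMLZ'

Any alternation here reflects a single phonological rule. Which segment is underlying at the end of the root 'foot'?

The root 'foot' surfaces as [ʒɔnug] and [ʒɔnuɣa], with a stem-final [g] ~ [ɣ] alternation.
The stem 'river' ([luʒeg], [luʒega]) shows [g] unchanged in both environments, so [g] cannot be basic with [ɣ] derived before the NMLZ suffix.
The alternation reflects word-final hardening: voiced fricatives become stops word-finally. /ɣ/ is underlying.

/ɣ/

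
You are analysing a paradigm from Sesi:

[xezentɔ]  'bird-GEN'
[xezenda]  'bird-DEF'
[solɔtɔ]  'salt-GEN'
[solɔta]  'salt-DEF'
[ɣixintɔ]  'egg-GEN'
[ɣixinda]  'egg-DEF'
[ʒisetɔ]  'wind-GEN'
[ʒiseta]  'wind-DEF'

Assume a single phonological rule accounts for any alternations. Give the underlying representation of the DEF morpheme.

/-da/

The DEF suffix surfaces as [-da] and [-ta], depending on the final segment of the stem.
The GEN suffix, which begins with [t], is invariant after every stem; so [t] is not altered by any rule here.
So the underlying form is /-da/, and voiced stops become voiceless after a vowel.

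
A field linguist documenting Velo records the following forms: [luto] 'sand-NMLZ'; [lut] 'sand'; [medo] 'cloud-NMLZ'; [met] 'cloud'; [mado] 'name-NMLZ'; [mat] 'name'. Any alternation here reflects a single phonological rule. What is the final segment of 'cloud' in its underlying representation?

/d/

The stem for 'cloud' ends in [d] in [medo] but [t] in [met].
The stem 'sand' ([luto], [lut]) shows [t] unchanged in both environments, so [t] cannot be basic with [d] derived before the NMLZ suffix.
So /d/ is underlying, and a rule of word-final obstruent devoicing — voiced obstruents become voiceless word-finally — gives [t].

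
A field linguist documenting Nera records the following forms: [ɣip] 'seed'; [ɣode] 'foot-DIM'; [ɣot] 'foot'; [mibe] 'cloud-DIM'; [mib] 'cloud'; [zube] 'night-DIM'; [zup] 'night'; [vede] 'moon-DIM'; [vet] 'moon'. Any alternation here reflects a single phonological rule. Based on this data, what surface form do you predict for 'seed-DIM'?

[ɣibe]

In [zube] and [zup] the final segment of 'night' alternates: [b] ~ [p].
The stem 'cloud' ([mibe], [mib]) shows [b] unchanged in both environments, so [b] cannot be basic with [p] derived in isolation.
So /p/ is underlying, and a rule of intervocalic voicing — voiceless stops become voiced between vowels — gives [b].
The one attested form of 'seed', [ɣip], shows underlying /ɣip/. Applying the same rule between vowels gives [ɣibe].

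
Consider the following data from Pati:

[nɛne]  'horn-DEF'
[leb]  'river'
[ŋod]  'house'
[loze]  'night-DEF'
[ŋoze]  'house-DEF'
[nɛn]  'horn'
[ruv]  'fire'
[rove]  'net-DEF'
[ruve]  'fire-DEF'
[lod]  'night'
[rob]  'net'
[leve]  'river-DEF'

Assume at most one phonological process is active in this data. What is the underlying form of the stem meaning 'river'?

/leb/

In [leve] and [leb] the final segment of 'river' alternates: [v] ~ [b].
But 'fire' keeps [v] in both environments ([ruve], [ruv]), so there is no rule changing /v/ to [b] in isolation.
The alternation reflects intervocalic spirantization: voiced stops become fricatives between vowels. /b/ is underlying.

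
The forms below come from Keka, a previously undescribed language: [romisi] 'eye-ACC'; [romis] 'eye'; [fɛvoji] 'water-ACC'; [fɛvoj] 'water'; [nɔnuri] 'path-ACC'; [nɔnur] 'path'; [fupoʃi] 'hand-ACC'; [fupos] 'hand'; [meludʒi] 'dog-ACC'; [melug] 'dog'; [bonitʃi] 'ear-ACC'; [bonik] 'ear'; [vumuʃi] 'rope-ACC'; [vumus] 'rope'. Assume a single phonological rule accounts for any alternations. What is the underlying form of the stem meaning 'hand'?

The stem for 'hand' ends in [ʃ] in [fupoʃi] but [s] in [fupos].
Compare 'eye', with invariant [s] in [romisi] and [romis]: an analysis with underlying /s/ and a rule producing [ʃ] before the ACC suffix would wrongly predict alternation here too.
So /ʃ/ is underlying, and a rule of depalatalization — palato-alveolar /tʃ/, /dʒ/ and /ʃ/ become [k], [g] and [s] when no front vowel follows — gives [s].

/fupoʃ/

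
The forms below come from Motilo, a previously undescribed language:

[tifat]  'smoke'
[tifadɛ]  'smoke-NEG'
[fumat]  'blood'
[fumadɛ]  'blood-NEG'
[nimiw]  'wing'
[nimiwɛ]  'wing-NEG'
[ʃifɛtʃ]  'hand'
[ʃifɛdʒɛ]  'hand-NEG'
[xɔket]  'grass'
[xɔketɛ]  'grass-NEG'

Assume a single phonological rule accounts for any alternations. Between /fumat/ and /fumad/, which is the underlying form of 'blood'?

/fumad/

The stem for 'blood' ends in [t] in [fumat] but [d] in [fumadɛ].
If /t/ were underlying and a rule turned it into [d] before the NEG suffix, 'grass' would also alternate; but it has [t] in both [xɔket] and [xɔketɛ].
Therefore /d/ is basic and [t] is derived by word-final obstruent devoicing (voiced obstruents become voiceless word-finally).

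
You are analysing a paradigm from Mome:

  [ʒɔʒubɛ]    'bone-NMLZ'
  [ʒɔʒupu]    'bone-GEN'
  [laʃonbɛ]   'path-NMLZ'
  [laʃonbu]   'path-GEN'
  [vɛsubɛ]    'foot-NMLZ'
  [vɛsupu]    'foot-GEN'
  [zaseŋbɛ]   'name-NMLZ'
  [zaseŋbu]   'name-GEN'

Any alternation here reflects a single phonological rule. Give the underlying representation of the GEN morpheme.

/-pu/

The GEN suffix surfaces as [-bu] and [-pu], depending on the final segment of the stem.
The NMLZ suffix, which begins with [b], is invariant after every stem; so [b] is not altered by any rule here.
The GEN suffix is therefore /-pu/ underlyingly, with post-nasal voicing: voiceless stops become voiced after a nasal.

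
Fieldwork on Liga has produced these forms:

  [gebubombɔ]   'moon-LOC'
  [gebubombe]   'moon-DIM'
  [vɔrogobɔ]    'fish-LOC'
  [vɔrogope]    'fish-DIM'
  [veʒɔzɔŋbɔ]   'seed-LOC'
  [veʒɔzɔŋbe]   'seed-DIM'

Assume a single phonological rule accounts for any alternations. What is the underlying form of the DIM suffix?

/-pe/

The DIM morpheme has two allomorphs, [-be] and [-pe].
By contrast the LOC suffix keeps its initial [b] throughout — that segment must be underlying.
So the underlying form is /-pe/, and voiceless stops become voiced after a nasal.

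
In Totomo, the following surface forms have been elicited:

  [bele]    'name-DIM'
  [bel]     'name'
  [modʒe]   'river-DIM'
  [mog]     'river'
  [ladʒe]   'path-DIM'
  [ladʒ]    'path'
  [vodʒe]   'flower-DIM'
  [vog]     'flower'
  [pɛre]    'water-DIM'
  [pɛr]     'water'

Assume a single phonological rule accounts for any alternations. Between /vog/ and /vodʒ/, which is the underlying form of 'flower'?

The stem for 'flower' ends in [dʒ] in [vodʒe] but [g] in [vog].
The stem 'path' ([ladʒe], [ladʒ]) shows [dʒ] unchanged in both environments, so [dʒ] cannot be basic with [g] derived in isolation.
So /g/ is underlying, and a rule of palatalization before a front vowel — /g/ becomes palato-alveolar [dʒ] before a front vowel — gives [dʒ].

/vog/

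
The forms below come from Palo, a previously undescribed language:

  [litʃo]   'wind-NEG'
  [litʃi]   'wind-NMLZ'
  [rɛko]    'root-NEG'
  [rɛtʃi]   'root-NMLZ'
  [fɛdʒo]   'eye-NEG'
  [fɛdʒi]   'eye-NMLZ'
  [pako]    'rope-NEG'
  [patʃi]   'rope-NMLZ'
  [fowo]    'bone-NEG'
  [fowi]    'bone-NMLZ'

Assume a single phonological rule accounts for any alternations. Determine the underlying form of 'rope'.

In [pako] and [patʃi] the final segment of 'rope' alternates: [k] ~ [tʃ].
If /tʃ/ were underlying and a rule turned it into [k] before the NEG suffix, 'wind' would also alternate; but it has [tʃ] in both [litʃo] and [litʃi].
The underlying segment must be /k/; /k/ becomes palato-alveolar [tʃ] before a front vowel, yielding [tʃ] there.

/pak/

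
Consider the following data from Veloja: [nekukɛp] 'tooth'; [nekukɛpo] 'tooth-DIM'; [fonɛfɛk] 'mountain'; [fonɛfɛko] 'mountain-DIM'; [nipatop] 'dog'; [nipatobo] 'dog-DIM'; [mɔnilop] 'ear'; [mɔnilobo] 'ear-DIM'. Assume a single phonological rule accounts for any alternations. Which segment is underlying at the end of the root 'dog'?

/b/

The root 'dog' surfaces as [nipatop] and [nipatobo], with a stem-final [p] ~ [b] alternation.
Compare 'tooth', with invariant [p] in [nekukɛp] and [nekukɛpo]: an analysis with underlying /p/ and a rule producing [b] before the DIM suffix would wrongly predict alternation here too.
The underlying segment must be /b/; voiced obstruents become voiceless word-finally, yielding [p] there.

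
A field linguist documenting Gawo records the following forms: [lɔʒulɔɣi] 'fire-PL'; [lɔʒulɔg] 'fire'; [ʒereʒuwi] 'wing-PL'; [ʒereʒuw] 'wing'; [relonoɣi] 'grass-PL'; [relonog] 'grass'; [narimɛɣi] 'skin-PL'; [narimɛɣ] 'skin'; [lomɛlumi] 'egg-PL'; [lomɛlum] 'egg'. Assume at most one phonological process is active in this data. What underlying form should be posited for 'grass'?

The root 'grass' surfaces as [relonoɣi] and [relonog], with a stem-final [ɣ] ~ [g] alternation.
If /ɣ/ were underlying and a rule turned it into [g] in isolation, 'skin' would also alternate; but it has [ɣ] in both [narimɛɣi] and [narimɛɣ].
The alternation reflects intervocalic spirantization: voiced stops become fricatives between vowels. /g/ is underlying.

/relonog/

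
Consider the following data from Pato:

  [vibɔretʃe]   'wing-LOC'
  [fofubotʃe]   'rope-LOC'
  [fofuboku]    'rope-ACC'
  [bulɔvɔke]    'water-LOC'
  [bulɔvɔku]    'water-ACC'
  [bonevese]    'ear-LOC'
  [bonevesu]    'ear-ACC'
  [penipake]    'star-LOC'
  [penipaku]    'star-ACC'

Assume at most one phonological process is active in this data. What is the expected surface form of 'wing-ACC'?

The root 'rope' surfaces as [fofubotʃe] and [fofuboku], with a stem-final [tʃ] ~ [k] alternation.
The stem 'star' ([penipake], [penipaku]) shows [k] unchanged in both environments, so [k] cannot be basic with [tʃ] derived before the LOC suffix.
Therefore /tʃ/ is basic and [k] is derived by depalatalization (palato-alveolar /tʃ/ becomes [k] when no front vowel follows).
The one attested form of 'wing', [vibɔretʃe], shows underlying /vibɔretʃ/. Applying the same rule when no front vowel follows gives [vibɔreku].

[vibɔreku]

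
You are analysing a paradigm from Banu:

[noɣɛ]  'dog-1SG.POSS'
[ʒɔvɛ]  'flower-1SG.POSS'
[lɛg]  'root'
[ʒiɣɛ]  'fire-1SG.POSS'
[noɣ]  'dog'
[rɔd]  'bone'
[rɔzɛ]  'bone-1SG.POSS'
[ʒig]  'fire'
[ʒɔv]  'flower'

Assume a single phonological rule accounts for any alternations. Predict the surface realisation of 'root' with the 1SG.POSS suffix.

The stem for 'fire' ends in [ɣ] in [ʒiɣɛ] but [g] in [ʒig].
The stem 'dog' ([noɣɛ], [noɣ]) shows [ɣ] unchanged in both environments, so [ɣ] cannot be basic with [g] derived in isolation.
The underlying segment must be /g/; voiced stops become fricatives between vowels, yielding [ɣ] there.
From [lɛg] the stem 'root' is /lɛg/; between vowels this yields [lɛɣɛ].

[lɛɣɛ]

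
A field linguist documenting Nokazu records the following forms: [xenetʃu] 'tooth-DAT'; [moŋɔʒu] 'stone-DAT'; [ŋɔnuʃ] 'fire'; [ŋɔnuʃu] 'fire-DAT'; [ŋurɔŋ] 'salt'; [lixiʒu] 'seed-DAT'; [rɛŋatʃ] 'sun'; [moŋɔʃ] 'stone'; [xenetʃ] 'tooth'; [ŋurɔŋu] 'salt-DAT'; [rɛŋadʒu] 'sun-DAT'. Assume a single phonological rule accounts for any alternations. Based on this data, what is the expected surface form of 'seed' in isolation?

'stone' shows [ʃ] ~ [ʒ] at the end of the stem ([moŋɔʃ] vs [moŋɔʒu]).
If /ʃ/ were underlying and a rule turned it into [ʒ] before the DAT suffix, 'fire' would also alternate; but it has [ʃ] in both [ŋɔnuʃ] and [ŋɔnuʃu].
The alternation reflects word-final obstruent devoicing: voiced obstruents become voiceless word-finally. /ʒ/ is underlying.
From [lixiʒu] the stem 'seed' is /lixiʒ/; word-finally this yields [lixiʃ].

[lixiʃ]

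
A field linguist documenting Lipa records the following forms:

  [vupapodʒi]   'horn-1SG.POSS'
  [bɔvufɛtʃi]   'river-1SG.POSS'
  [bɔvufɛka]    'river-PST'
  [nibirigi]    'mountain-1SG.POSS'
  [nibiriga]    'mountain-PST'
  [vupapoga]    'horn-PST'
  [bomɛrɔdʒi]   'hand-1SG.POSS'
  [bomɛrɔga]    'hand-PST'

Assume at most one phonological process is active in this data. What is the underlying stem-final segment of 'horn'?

The root 'horn' surfaces as [vupapoga] and [vupapodʒi], with a stem-final [g] ~ [dʒ] alternation.
If /g/ were underlying and a rule turned it into [dʒ] before the 1SG.POSS suffix, 'mountain' would also alternate; but it has [g] in both [nibiriga] and [nibirigi].
The alternation reflects depalatalization: palato-alveolar /tʃ/ and /dʒ/ become [k] and [g] when no front vowel follows. /dʒ/ is underlying.

/dʒ/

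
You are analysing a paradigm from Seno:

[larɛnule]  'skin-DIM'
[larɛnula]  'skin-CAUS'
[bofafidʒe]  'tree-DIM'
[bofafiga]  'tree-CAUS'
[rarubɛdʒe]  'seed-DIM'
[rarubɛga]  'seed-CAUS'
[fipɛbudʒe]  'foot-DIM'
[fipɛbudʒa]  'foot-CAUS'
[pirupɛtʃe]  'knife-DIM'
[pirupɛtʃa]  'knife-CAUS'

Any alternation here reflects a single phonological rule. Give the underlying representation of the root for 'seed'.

/rarubɛg/

The root 'seed' surfaces as [rarubɛdʒe] and [rarubɛga], with a stem-final [dʒ] ~ [g] alternation.
The stem 'foot' ([fipɛbudʒe], [fipɛbudʒa]) shows [dʒ] unchanged in both environments, so [dʒ] cannot be basic with [g] derived before the CAUS suffix.
The alternation reflects palatalization before a front vowel: /g/ becomes palato-alveolar [dʒ] before a front vowel. /g/ is underlying.
The underlying form of 'seed' is therefore /rarubɛg/.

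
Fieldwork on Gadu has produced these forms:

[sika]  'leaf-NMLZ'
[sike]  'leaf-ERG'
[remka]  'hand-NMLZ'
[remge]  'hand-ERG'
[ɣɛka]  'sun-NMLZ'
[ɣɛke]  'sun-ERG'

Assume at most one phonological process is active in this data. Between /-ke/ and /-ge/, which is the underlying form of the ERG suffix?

/-ge/

The ERG morpheme has two allomorphs, [-ge] and [-ke].
By contrast the NMLZ suffix keeps its initial [k] throughout — that segment must be underlying.
So the underlying form is /-ge/, and voiced stops become voiceless after a vowel.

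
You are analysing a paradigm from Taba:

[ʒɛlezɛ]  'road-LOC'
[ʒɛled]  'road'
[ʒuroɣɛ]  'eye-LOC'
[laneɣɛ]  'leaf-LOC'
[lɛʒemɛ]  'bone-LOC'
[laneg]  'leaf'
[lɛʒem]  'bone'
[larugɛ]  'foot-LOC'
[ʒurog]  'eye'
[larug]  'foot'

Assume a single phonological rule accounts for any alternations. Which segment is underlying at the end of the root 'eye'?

/ɣ/

'eye' shows [ɣ] ~ [g] at the end of the stem ([ʒuroɣɛ] vs [ʒurog]).
The stem 'foot' ([larugɛ], [larug]) shows [g] unchanged in both environments, so [g] cannot be basic with [ɣ] derived before the LOC suffix.
The underlying segment must be /ɣ/; voiced fricatives become stops word-finally, yielding [g] there.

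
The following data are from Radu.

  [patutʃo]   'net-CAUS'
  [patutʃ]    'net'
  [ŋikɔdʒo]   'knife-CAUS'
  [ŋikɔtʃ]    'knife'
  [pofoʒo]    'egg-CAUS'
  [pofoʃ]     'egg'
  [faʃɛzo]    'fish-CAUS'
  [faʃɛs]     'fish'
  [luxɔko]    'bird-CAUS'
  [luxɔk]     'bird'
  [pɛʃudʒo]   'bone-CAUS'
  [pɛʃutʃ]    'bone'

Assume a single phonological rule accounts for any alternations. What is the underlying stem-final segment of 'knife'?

'knife' shows [dʒ] ~ [tʃ] at the end of the stem ([ŋikɔdʒo] vs [ŋikɔtʃ]).
The stem 'net' ([patutʃo], [patutʃ]) shows [tʃ] unchanged in both environments, so [tʃ] cannot be basic with [dʒ] derived before the CAUS suffix.
The alternation reflects word-final obstruent devoicing: voiced obstruents become voiceless word-finally. /dʒ/ is underlying.

/dʒ/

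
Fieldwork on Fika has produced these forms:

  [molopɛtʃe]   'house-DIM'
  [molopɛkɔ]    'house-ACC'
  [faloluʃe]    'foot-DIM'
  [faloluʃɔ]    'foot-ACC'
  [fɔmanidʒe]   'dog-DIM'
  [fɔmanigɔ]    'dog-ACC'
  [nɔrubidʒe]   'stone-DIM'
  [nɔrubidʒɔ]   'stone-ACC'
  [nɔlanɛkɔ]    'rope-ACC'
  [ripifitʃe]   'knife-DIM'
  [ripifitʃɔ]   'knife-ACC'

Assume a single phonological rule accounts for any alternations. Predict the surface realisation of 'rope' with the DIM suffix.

[nɔlanɛtʃe]

The stem for 'house' ends in [tʃ] in [molopɛtʃe] but [k] in [molopɛkɔ].
If /tʃ/ were underlying and a rule turned it into [k] before the ACC suffix, 'knife' would also alternate; but it has [tʃ] in both [ripifitʃe] and [ripifitʃɔ].
The alternation reflects palatalization before a front vowel: /k/ and /g/ become palato-alveolar [tʃ] and [dʒ] before a front vowel. /k/ is underlying.
The one attested form of 'rope', [nɔlanɛkɔ], shows underlying /nɔlanɛk/. Applying the same rule before a front vowel gives [nɔlanɛtʃe].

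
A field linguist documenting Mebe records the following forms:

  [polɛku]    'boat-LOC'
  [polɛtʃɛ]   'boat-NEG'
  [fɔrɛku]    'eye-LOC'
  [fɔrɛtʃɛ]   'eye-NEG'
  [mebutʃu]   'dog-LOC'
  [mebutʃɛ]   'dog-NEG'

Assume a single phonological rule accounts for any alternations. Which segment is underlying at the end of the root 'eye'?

In [fɔrɛku] and [fɔrɛtʃɛ] the final segment of 'eye' alternates: [k] ~ [tʃ].
If /tʃ/ were underlying and a rule turned it into [k] before the LOC suffix, 'dog' would also alternate; but it has [tʃ] in both [mebutʃu] and [mebutʃɛ].
The alternation reflects palatalization before a front vowel: /k/ becomes palato-alveolar [tʃ] before a front vowel. /k/ is underlying.

/k/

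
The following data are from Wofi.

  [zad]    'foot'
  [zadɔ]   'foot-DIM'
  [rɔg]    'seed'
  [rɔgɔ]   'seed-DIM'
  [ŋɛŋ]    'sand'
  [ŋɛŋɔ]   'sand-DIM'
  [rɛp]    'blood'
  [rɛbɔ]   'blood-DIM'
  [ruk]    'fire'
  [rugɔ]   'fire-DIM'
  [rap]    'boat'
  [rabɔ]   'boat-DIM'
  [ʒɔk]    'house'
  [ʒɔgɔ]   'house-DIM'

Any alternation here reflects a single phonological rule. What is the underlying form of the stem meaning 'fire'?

The root 'fire' surfaces as [ruk] and [rugɔ], with a stem-final [k] ~ [g] alternation.
Compare 'seed', with invariant [g] in [rɔg] and [rɔgɔ]: an analysis with underlying /g/ and a rule producing [k] in isolation would wrongly predict alternation here too.
The underlying segment must be /k/; voiceless stops become voiced between vowels, yielding [g] there.

/ruk/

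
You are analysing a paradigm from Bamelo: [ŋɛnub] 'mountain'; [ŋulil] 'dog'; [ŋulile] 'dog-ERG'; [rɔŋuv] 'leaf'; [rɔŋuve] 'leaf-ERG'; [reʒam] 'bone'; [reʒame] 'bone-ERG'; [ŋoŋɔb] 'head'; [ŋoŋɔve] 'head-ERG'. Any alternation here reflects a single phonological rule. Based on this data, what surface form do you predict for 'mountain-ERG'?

The stem for 'head' ends in [b] in [ŋoŋɔb] but [v] in [ŋoŋɔve].
If /v/ were underlying and a rule turned it into [b] in isolation, 'leaf' would also alternate; but it has [v] in both [rɔŋuv] and [rɔŋuve].
Therefore /b/ is basic and [v] is derived by intervocalic spirantization (voiced stops become fricatives between vowels).
The one attested form of 'mountain', [ŋɛnub], shows underlying /ŋɛnub/. Applying the same rule between vowels gives [ŋɛnuve].

[ŋɛnuve]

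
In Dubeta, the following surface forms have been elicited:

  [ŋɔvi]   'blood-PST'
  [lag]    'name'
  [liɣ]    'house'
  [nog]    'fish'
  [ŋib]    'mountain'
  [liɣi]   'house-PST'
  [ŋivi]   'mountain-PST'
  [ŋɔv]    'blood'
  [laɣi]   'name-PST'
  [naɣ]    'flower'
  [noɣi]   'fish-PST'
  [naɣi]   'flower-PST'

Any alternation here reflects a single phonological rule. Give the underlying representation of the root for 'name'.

The root 'name' surfaces as [laɣi] and [lag], with a stem-final [ɣ] ~ [g] alternation.
If /ɣ/ were underlying and a rule turned it into [g] in isolation, 'house' would also alternate; but it has [ɣ] in both [liɣi] and [liɣ].
The underlying segment must be /g/; voiced stops become fricatives between vowels, yielding [ɣ] there.
So 'name' = /lag/.

/lag/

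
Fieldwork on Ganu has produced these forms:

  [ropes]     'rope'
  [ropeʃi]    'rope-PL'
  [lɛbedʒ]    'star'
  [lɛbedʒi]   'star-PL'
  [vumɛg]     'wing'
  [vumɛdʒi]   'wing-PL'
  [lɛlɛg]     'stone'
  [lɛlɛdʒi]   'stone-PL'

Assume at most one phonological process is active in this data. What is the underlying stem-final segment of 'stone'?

The stem for 'stone' ends in [g] in [lɛlɛg] but [dʒ] in [lɛlɛdʒi].
If /dʒ/ were underlying and a rule turned it into [g] in isolation, 'star' would also alternate; but it has [dʒ] in both [lɛbedʒ] and [lɛbedʒi].
The alternation reflects palatalization before a front vowel: /g/ and /s/ become palato-alveolar [dʒ] and [ʃ] before a front vowel. /g/ is underlying.

/g/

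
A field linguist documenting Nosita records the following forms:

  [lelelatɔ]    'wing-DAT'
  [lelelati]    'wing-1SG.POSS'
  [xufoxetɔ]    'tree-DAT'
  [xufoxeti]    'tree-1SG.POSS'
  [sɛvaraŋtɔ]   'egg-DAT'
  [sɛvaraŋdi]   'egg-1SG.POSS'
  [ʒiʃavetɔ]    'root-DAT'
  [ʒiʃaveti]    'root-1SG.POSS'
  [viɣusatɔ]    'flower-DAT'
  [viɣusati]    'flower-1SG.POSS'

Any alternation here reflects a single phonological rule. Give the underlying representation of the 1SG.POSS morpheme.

/-di/

The 1SG.POSS morpheme has two allomorphs, [-di] and [-ti].
The DAT suffix, which begins with [t], is invariant after every stem; so [t] is not altered by any rule here.
The 1SG.POSS suffix is therefore /-di/ underlyingly, with post-vocalic devoicing: voiced stops become voiceless after a vowel.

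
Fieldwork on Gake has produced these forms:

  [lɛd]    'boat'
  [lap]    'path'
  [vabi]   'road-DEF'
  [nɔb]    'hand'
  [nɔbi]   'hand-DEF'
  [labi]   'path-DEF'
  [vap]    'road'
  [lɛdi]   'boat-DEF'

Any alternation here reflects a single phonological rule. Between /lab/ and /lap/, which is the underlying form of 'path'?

/lap/

In [labi] and [lap] the final segment of 'path' alternates: [b] ~ [p].
Compare 'hand', with invariant [b] in [nɔbi] and [nɔb]: an analysis with underlying /b/ and a rule producing [p] in isolation would wrongly predict alternation here too.
Therefore /p/ is basic and [b] is derived by intervocalic voicing (voiceless stops become voiced between vowels).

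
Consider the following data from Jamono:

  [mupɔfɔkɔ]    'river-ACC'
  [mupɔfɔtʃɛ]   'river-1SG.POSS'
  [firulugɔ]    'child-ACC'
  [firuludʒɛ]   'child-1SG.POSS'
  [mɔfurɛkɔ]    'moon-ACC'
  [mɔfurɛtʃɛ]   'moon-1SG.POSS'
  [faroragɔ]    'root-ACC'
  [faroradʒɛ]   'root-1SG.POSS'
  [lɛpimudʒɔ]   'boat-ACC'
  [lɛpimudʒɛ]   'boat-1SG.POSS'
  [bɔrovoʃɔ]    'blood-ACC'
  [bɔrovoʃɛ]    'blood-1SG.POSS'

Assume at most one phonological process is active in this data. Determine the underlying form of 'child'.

/firulug/

In [firulugɔ] and [firuludʒɛ] the final segment of 'child' alternates: [g] ~ [dʒ].
If /dʒ/ were underlying and a rule turned it into [g] before the ACC suffix, 'boat' would also alternate; but it has [dʒ] in both [lɛpimudʒɔ] and [lɛpimudʒɛ].
The underlying segment must be /g/; /k/ and /g/ become palato-alveolar [tʃ] and [dʒ] before a front vowel, yielding [dʒ] there.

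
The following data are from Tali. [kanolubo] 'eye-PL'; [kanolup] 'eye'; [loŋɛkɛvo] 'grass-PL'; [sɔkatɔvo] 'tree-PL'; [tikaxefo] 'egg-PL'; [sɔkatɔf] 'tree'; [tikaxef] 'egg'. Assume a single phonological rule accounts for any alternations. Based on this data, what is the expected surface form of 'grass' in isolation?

The root 'tree' surfaces as [sɔkatɔvo] and [sɔkatɔf], with a stem-final [v] ~ [f] alternation.
But 'egg' keeps [f] in both environments ([tikaxefo], [tikaxef]), so there is no rule changing /f/ to [v] before the PL suffix.
The underlying segment must be /v/; voiced obstruents become voiceless word-finally, yielding [f] there.
The one attested form of 'grass', [loŋɛkɛvo], shows underlying /loŋɛkɛv/. Applying the same rule word-finally gives [loŋɛkɛf].

[loŋɛkɛf]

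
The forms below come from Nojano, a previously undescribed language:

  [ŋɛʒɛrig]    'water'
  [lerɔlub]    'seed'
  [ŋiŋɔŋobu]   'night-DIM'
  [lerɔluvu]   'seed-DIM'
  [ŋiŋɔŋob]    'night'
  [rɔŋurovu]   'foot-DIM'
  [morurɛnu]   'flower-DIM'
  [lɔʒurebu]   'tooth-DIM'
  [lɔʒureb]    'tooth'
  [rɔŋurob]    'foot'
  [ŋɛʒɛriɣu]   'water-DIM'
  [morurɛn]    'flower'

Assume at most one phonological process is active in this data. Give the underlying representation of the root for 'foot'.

/rɔŋurov/

'foot' shows [b] ~ [v] at the end of the stem ([rɔŋurob] vs [rɔŋurovu]).
But 'night' keeps [b] in both environments ([ŋiŋɔŋob], [ŋiŋɔŋobu]), so there is no rule changing /b/ to [v] before the DIM suffix.
Therefore /v/ is basic and [b] is derived by word-final hardening (voiced fricatives become stops word-finally).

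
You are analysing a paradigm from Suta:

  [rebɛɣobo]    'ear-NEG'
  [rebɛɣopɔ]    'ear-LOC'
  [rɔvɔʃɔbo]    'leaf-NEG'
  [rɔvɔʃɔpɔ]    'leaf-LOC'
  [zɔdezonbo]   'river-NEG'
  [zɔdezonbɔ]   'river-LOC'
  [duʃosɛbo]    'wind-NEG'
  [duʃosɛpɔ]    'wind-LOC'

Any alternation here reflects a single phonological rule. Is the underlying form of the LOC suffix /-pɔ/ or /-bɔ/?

/-pɔ/

The LOC suffix surfaces as [-bɔ] and [-pɔ], depending on the final segment of the stem.
The NEG suffix, which begins with [b], is invariant after every stem; so [b] is not altered by any rule here.
So the underlying form is /-pɔ/, and voiceless stops become voiced after a nasal.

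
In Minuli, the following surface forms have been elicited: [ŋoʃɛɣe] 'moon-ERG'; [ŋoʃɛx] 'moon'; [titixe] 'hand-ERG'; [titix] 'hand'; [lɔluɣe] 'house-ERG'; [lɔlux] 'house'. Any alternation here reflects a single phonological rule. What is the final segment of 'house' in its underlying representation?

/ɣ/

The stem for 'house' ends in [ɣ] in [lɔluɣe] but [x] in [lɔlux].
But 'hand' keeps [x] in both environments ([titixe], [titix]), so there is no rule changing /x/ to [ɣ] before the ERG suffix.
Therefore /ɣ/ is basic and [x] is derived by word-final obstruent devoicing (voiced obstruents become voiceless word-finally).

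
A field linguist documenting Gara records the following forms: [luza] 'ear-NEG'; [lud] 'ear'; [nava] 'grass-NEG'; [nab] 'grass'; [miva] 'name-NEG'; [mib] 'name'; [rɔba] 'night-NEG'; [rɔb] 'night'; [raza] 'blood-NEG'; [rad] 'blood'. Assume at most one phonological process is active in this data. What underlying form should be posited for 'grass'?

/nav/

The stem for 'grass' ends in [v] in [nava] but [b] in [nab].
But 'night' keeps [b] in both environments ([rɔba], [rɔb]), so there is no rule changing /b/ to [v] before the NEG suffix.
The alternation reflects word-final hardening: voiced fricatives become stops word-finally. /v/ is underlying.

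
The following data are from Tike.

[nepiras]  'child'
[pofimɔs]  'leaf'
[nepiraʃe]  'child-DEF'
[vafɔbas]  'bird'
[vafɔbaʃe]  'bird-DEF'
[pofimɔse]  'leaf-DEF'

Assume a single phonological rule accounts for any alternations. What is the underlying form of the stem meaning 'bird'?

'bird' shows [s] ~ [ʃ] at the end of the stem ([vafɔbas] vs [vafɔbaʃe]).
Compare 'leaf', with invariant [s] in [pofimɔs] and [pofimɔse]: an analysis with underlying /s/ and a rule producing [ʃ] before the DEF suffix would wrongly predict alternation here too.
The alternation reflects depalatalization: palato-alveolar /ʃ/ becomes [s] when no front vowel follows. /ʃ/ is underlying.
So 'bird' = /vafɔbaʃ/.

/vafɔbaʃ/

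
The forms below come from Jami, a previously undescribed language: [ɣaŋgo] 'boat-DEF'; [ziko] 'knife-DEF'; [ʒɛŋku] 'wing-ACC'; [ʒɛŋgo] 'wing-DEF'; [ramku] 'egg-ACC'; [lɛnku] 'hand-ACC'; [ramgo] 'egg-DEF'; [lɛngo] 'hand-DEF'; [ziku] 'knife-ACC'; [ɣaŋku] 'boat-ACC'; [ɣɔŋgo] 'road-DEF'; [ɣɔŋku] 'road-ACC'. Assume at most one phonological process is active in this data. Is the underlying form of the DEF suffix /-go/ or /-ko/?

The DEF morpheme has two allomorphs, [-go] and [-ko].
The ACC suffix, which begins with [k], is invariant after every stem; so [k] is not altered by any rule here.
The DEF suffix is therefore /-go/ underlyingly, with post-vocalic devoicing: voiced stops become voiceless after a vowel.

/-go/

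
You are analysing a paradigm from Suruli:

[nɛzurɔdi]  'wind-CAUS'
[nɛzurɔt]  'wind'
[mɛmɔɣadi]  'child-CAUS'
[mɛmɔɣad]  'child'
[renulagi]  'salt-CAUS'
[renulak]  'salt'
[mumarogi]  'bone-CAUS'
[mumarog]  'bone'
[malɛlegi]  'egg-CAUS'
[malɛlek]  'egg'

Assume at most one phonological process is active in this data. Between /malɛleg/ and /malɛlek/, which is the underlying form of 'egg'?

/malɛlek/

The root 'egg' surfaces as [malɛlegi] and [malɛlek], with a stem-final [g] ~ [k] alternation.
Compare 'bone', with invariant [g] in [mumarogi] and [mumarog]: an analysis with underlying /g/ and a rule producing [k] in isolation would wrongly predict alternation here too.
The underlying segment must be /k/; voiceless stops become voiced between vowels, yielding [g] there.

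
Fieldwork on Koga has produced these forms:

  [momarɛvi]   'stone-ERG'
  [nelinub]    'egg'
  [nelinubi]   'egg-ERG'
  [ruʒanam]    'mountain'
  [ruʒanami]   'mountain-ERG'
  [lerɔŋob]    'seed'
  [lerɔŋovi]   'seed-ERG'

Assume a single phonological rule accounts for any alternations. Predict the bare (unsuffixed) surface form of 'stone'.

The stem for 'seed' ends in [b] in [lerɔŋob] but [v] in [lerɔŋovi].
Compare 'egg', with invariant [b] in [nelinub] and [nelinubi]: an analysis with underlying /b/ and a rule producing [v] before the ERG suffix would wrongly predict alternation here too.
So /v/ is underlying, and a rule of word-final hardening — voiced fricatives become stops word-finally — gives [b].
The one attested form of 'stone', [momarɛvi], shows underlying /momarɛv/. Applying the same rule word-finally gives [momarɛb].

[momarɛb]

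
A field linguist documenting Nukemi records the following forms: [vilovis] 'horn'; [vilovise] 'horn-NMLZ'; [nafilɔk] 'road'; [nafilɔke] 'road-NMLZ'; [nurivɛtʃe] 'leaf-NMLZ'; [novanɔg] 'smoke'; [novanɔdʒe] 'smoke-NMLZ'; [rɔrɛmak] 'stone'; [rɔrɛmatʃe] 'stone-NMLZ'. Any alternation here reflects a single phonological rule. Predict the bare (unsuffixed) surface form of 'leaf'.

In [rɔrɛmak] and [rɔrɛmatʃe] the final segment of 'stone' alternates: [k] ~ [tʃ].
But 'road' keeps [k] in both environments ([nafilɔk], [nafilɔke]), so there is no rule changing /k/ to [tʃ] before the NMLZ suffix.
The alternation reflects depalatalization: palato-alveolar /tʃ/ and /dʒ/ become [k] and [g] when no front vowel follows. /tʃ/ is underlying.
From [nurivɛtʃe] the stem 'leaf' is /nurivɛtʃ/; when no front vowel follows this yields [nurivɛk].

[nurivɛk]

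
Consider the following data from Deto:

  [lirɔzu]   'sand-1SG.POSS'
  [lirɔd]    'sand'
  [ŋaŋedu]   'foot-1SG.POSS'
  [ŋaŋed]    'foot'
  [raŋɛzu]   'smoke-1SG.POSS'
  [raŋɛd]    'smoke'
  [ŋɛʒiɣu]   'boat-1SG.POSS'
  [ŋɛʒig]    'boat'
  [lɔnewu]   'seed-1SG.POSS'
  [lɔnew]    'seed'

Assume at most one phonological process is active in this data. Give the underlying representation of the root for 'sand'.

/lirɔz/

The stem for 'sand' ends in [z] in [lirɔzu] but [d] in [lirɔd].
If /d/ were underlying and a rule turned it into [z] before the 1SG.POSS suffix, 'foot' would also alternate; but it has [d] in both [ŋaŋedu] and [ŋaŋed].
Therefore /z/ is basic and [d] is derived by word-final hardening (voiced fricatives become stops word-finally).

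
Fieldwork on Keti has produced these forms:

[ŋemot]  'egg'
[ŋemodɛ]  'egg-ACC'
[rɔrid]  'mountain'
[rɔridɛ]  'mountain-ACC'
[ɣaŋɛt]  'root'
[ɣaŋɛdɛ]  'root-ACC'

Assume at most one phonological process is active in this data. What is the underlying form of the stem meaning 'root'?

The root 'root' surfaces as [ɣaŋɛt] and [ɣaŋɛdɛ], with a stem-final [t] ~ [d] alternation.
If /d/ were underlying and a rule turned it into [t] in isolation, 'mountain' would also alternate; but it has [d] in both [rɔrid] and [rɔridɛ].
So /t/ is underlying, and a rule of intervocalic voicing — voiceless stops become voiced between vowels — gives [d].
Hence 'root' is /ɣaŋɛt/ underlyingly.

/ɣaŋɛt/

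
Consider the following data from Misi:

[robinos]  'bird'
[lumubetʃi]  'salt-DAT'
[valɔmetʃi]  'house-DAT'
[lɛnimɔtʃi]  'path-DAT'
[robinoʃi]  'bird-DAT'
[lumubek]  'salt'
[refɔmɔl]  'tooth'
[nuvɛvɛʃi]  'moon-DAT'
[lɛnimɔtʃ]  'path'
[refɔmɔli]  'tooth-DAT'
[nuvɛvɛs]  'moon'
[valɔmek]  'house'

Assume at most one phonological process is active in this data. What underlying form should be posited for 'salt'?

In [lumubek] and [lumubetʃi] the final segment of 'salt' alternates: [k] ~ [tʃ].
But 'path' keeps [tʃ] in both environments ([lɛnimɔtʃ], [lɛnimɔtʃi]), so there is no rule changing /tʃ/ to [k] in isolation.
The underlying segment must be /k/; /k/ and /s/ become palato-alveolar [tʃ] and [ʃ] before a front vowel, yielding [tʃ] there.

/lumubek/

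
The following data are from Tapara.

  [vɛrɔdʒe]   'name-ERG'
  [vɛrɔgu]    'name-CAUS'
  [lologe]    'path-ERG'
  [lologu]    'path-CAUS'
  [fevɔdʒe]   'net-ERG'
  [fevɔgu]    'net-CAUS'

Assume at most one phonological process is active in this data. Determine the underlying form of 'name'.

In [vɛrɔdʒe] and [vɛrɔgu] the final segment of 'name' alternates: [dʒ] ~ [g].
Compare 'path', with invariant [g] in [lologe] and [lologu]: an analysis with underlying /g/ and a rule producing [dʒ] before the ERG suffix would wrongly predict alternation here too.
Therefore /dʒ/ is basic and [g] is derived by depalatalization (palato-alveolar /dʒ/ becomes [g] when no front vowel follows).
Hence 'name' is /vɛrɔdʒ/ underlyingly.

/vɛrɔdʒ/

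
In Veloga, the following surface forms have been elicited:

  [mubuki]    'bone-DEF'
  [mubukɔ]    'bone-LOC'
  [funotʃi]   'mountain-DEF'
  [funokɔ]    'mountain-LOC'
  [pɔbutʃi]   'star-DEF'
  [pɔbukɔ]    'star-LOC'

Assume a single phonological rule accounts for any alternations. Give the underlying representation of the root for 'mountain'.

/funotʃ/

'mountain' shows [tʃ] ~ [k] at the end of the stem ([funotʃi] vs [funokɔ]).
If /k/ were underlying and a rule turned it into [tʃ] before the DEF suffix, 'bone' would also alternate; but it has [k] in both [mubuki] and [mubukɔ].
Therefore /tʃ/ is basic and [k] is derived by depalatalization (palato-alveolar /tʃ/ becomes [k] when no front vowel follows).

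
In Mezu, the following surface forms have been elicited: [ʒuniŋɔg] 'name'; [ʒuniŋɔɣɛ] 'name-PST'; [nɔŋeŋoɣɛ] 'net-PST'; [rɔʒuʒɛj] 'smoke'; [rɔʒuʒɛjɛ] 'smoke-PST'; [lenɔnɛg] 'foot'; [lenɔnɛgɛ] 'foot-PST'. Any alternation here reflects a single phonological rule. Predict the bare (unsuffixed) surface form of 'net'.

[nɔŋeŋog]

The stem for 'name' ends in [g] in [ʒuniŋɔg] but [ɣ] in [ʒuniŋɔɣɛ].
But 'foot' keeps [g] in both environments ([lenɔnɛg], [lenɔnɛgɛ]), so there is no rule changing /g/ to [ɣ] before the PST suffix.
The alternation reflects word-final hardening: voiced fricatives become stops word-finally. /ɣ/ is underlying.
The one attested form of 'net', [nɔŋeŋoɣɛ], shows underlying /nɔŋeŋoɣ/. Applying the same rule word-finally gives [nɔŋeŋog].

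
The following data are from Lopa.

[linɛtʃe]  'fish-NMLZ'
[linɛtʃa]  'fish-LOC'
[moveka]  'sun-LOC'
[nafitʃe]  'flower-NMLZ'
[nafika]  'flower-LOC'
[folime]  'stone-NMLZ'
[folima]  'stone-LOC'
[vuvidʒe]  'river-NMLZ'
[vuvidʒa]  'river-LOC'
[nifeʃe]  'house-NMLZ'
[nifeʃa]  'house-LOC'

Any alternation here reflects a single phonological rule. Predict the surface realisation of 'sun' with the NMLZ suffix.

[movetʃe]

In [nafitʃe] and [nafika] the final segment of 'flower' alternates: [tʃ] ~ [k].
The stem 'fish' ([linɛtʃe], [linɛtʃa]) shows [tʃ] unchanged in both environments, so [tʃ] cannot be basic with [k] derived before the LOC suffix.
The alternation reflects palatalization before a front vowel: /k/ becomes palato-alveolar [tʃ] before a front vowel. /k/ is underlying.
From [moveka] the stem 'sun' is /movek/; before a front vowel this yields [movetʃe].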